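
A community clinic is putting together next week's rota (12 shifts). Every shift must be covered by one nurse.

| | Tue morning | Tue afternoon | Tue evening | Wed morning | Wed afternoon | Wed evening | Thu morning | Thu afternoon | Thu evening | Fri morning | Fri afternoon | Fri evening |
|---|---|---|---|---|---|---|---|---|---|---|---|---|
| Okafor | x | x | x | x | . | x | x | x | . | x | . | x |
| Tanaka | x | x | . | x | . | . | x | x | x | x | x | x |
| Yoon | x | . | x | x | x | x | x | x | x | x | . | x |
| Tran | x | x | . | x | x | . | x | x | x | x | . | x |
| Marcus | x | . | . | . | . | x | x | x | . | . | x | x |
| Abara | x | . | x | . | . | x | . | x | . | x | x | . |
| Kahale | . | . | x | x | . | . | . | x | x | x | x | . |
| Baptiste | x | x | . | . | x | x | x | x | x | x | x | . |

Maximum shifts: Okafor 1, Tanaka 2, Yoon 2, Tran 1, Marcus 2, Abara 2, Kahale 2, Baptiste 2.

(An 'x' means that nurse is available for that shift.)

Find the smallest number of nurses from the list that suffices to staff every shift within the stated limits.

12 slots to fill and no one can take more than 2, so at least ⌈12/2⌉ = 6 nurses are needed.
Tanaka, Yoon, Marcus, Abara, Kahale, and Baptiste alone can cover everything: Tue morning→Abara, Tue afternoon→Tanaka, Tue evening→Yoon, Wed morning→Tanaka, Wed afternoon→Yoon, Wed evening→Marcus, Thu morning→Baptiste, Thu afternoon→Baptiste, Thu evening→Kahale, Fri morning→Abara, Fri afternoon→Kahale, Fri evening→Marcus.

6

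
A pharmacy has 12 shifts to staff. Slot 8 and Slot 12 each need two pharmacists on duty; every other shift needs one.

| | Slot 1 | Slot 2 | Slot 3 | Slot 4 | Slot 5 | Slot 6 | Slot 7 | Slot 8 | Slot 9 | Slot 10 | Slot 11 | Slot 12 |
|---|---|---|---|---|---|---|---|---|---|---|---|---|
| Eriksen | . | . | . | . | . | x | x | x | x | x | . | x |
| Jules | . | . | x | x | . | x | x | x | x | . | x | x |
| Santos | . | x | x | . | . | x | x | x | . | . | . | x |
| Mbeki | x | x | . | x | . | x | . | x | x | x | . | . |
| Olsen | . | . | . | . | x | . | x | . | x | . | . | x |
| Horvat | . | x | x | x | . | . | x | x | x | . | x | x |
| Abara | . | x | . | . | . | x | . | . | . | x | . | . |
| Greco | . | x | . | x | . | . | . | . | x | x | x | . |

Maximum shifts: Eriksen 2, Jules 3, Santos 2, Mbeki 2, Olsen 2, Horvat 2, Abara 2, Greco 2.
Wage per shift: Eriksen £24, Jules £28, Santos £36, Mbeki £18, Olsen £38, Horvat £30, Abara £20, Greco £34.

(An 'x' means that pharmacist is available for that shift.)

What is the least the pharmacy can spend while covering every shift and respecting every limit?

Slot 1 can only be covered by Mbeki, so that assignment is forced.
Slot 5 can only be covered by Olsen, so that assignment is forced.
Picking the cheapest available pharmacist for each shift independently would cost £320, but that ignores the shift limits.
An optimal schedule: Slot 1→Mbeki, Slot 2→Greco, Slot 3→Jules, Slot 4→Mbeki, Slot 5→Olsen, Slot 6→Abara, Slot 7→Eriksen, Slot 8→Eriksen+Horvat, Slot 9→Greco, Slot 10→Abara, Slot 11→Jules, Slot 12→Jules+Horvat.
Total: 18 + 34 + 28 + 18 + 38 + 20 + 24 + 24 + 30 + 34 + 20 + 28 + 28 + 30 = £374.

£374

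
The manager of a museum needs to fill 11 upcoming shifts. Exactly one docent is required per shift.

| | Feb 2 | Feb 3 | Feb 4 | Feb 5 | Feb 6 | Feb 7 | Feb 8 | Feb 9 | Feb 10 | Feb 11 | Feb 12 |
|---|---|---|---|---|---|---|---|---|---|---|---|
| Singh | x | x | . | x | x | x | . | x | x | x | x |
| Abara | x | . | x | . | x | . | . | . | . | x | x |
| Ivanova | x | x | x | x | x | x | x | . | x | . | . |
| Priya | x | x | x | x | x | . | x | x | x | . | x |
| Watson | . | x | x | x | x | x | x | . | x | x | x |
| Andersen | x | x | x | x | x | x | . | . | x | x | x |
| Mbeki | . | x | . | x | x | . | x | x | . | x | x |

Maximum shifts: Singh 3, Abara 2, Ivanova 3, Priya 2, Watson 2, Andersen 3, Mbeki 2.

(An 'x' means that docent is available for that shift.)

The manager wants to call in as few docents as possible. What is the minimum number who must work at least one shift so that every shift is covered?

11 slots to fill and no one can take more than 3, so at least ⌈11/3⌉ = 4 docents are needed.
Singh, Abara, Ivanova, and Andersen alone can cover everything: Feb 2→Andersen, Feb 3→Singh, Feb 4→Abara, Feb 5→Singh, Feb 6→Andersen, Feb 7→Ivanova, Feb 8→Ivanova, Feb 9→Singh, Feb 10→Ivanova, Feb 11→Abara, Feb 12→Andersen.

4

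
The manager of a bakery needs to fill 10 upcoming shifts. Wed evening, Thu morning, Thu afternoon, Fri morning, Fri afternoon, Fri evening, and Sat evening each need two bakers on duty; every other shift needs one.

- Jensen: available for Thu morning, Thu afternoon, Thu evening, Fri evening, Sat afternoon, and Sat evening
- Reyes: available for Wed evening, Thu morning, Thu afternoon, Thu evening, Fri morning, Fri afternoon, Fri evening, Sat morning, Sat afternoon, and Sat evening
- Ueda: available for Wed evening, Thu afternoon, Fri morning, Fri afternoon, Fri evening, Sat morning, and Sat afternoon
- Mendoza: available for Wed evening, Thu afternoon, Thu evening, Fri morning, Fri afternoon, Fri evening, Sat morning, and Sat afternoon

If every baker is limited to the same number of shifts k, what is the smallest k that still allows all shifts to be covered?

5

With 4 bakers and 17 worker-slots to fill, someone must work at least ⌈17/4⌉ = 5 shifts, so k ≥ 5.
k = 5 works: Wed evening→Reyes+Ueda, Thu morning→Jensen+Reyes, Thu afternoon→Jensen+Mendoza, Thu evening→Jensen, Fri morning→Reyes+Ueda, Fri afternoon→Reyes+Ueda, Fri evening→Ueda+Mendoza, Sat morning→Ueda, Sat afternoon→Jensen, Sat evening→Jensen+Reyes.
Loads: Jensen 5, Reyes 5, Ueda 5, Mendoza 2 — all ≤ 5.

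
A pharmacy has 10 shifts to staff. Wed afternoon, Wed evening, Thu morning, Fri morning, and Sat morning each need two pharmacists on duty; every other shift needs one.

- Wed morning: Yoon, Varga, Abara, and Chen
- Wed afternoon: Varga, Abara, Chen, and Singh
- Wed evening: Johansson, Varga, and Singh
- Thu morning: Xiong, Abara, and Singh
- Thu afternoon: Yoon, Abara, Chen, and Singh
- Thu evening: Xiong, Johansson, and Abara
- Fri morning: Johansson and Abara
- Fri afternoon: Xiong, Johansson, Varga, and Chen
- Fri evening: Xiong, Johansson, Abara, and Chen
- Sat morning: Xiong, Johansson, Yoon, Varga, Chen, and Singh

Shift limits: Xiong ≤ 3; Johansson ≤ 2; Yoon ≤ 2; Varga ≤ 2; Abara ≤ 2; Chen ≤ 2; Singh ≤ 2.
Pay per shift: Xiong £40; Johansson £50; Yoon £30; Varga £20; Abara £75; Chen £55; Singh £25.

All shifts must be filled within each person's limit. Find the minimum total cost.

Fri morning can only be covered by Johansson and Abara, so that assignment is forced.
Picking the cheapest available pharmacist for each shift independently would cost £470, but that ignores the shift limits.
An optimal schedule: Wed morning→Yoon, Wed afternoon→Varga+Singh, Wed evening→Johansson+Varga, Thu morning→Xiong+Abara, Thu afternoon→Yoon, Thu evening→Xiong, Fri morning→Johansson+Abara, Fri afternoon→Xiong, Fri evening→Chen, Sat morning→Chen+Singh.
Total: 30 + 20 + 25 + 50 + 20 + 40 + 75 + 30 + 40 + 50 + 75 + 40 + 55 + 55 + 25 = £630.

£630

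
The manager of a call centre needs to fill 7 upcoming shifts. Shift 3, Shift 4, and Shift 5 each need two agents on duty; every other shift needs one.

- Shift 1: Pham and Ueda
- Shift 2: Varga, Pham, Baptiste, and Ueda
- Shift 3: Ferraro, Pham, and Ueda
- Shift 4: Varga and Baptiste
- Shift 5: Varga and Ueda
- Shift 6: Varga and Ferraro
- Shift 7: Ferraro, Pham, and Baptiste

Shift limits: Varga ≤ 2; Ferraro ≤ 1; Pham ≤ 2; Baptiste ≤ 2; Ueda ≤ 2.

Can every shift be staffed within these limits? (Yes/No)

No

Total capacity is 2+1+2+2+2 = 9 but 10 worker-slots are needed — infeasible.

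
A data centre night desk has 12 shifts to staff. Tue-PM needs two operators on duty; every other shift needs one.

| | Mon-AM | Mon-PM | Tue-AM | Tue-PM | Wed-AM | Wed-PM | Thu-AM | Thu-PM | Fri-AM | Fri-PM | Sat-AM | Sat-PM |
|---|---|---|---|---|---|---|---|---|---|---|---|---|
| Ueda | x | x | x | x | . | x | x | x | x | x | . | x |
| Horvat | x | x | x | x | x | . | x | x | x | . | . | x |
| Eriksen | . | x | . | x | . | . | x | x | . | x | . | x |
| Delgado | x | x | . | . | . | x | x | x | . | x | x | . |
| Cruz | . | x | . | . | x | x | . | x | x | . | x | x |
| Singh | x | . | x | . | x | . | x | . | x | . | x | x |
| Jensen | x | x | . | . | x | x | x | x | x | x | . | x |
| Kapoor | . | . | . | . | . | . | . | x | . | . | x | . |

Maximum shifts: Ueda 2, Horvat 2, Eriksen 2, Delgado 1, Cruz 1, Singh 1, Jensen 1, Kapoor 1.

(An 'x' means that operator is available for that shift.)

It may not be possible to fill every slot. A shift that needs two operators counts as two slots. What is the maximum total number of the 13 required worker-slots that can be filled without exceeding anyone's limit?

Total capacity across all operators is 2+2+2+1+1+1+1+1 = 11, and 13 slots are needed, so at most 11 can be filled.
An assignment achieving 11: Mon-AM→Singh, Mon-PM→Eriksen, Tue-AM→Ueda, Tue-PM→Ueda+Horvat, Wed-AM→Horvat, Wed-PM→Delgado, Thu-PM→Kapoor, Fri-AM→Jensen, Fri-PM→Eriksen, Sat-AM→Cruz.
Loads: Ueda 2/2, Horvat 2/2, Eriksen 2/2, Delgado 1/1, Cruz 1/1, Singh 1/1, Jensen 1/1, Kapoor 1/1.

11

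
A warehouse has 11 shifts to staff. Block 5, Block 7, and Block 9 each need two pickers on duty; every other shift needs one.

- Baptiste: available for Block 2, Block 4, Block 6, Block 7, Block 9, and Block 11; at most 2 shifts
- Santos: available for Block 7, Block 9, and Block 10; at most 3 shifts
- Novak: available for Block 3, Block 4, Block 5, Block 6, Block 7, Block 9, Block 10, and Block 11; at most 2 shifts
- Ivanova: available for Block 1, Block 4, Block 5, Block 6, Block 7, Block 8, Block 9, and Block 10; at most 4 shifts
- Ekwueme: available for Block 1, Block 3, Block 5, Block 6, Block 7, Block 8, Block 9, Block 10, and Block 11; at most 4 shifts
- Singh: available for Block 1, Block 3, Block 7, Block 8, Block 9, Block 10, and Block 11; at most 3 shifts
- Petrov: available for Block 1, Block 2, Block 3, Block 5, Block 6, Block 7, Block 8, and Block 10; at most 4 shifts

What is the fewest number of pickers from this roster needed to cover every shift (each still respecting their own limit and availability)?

4

14 slots to fill and no one can take more than 4, so at least ⌈14/4⌉ = 4 pickers are needed.
Baptiste, Ivanova, Ekwueme, and Petrov alone can cover everything: Block 1→Ivanova, Block 2→Baptiste, Block 3→Ekwueme, Block 4→Baptiste, Block 5→Ivanova+Ekwueme, Block 6→Petrov, Block 7→Ivanova+Petrov, Block 8→Petrov, Block 9→Ivanova+Ekwueme, Block 10→Petrov, Block 11→Ekwueme.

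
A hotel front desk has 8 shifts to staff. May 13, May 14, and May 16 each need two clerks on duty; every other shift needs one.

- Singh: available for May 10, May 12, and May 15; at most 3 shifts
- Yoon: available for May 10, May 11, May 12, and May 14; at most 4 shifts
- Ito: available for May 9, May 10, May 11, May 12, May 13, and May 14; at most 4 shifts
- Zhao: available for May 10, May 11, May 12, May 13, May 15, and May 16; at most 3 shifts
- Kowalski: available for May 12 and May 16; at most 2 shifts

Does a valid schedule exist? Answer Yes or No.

May 9 can only be covered by Ito, so that assignment is forced.
May 13 can only be covered by Ito and Zhao, so that assignment is forced.
May 14 can only be covered by Yoon and Ito, so that assignment is forced.
One valid schedule: May 9→Ito, May 10→Singh, May 11→Yoon, May 12→Singh, May 13→Ito+Zhao, May 14→Yoon+Ito, May 15→Singh, May 16→Zhao+Kowalski.
Loads: Singh 3/3, Yoon 2/4, Ito 3/4, Zhao 2/3, Kowalski 1/2 — all within limits.

Yes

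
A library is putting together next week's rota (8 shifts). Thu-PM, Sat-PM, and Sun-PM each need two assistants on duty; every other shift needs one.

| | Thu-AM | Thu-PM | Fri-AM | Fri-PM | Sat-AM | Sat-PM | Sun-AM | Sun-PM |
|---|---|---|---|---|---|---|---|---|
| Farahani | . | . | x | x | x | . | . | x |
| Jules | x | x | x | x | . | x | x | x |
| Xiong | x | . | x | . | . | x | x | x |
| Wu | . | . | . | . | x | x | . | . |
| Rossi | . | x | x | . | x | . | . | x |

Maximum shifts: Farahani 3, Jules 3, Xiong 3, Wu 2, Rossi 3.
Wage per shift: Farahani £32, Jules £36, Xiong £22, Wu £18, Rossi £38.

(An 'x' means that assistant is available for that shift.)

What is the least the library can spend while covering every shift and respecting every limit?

Thu-PM can only be covered by Jules and Rossi, so that assignment is forced.
Picking the cheapest available assistant for each shift independently would cost £284, but that ignores the shift limits.
An optimal schedule: Thu-AM→Xiong, Thu-PM→Jules+Rossi, Fri-AM→Farahani, Fri-PM→Farahani, Sat-AM→Wu, Sat-PM→Wu+Xiong, Sun-AM→Xiong, Sun-PM→Farahani+Jules.
Total: 22 + 36 + 38 + 32 + 32 + 18 + 18 + 22 + 22 + 32 + 36 = £308.

£308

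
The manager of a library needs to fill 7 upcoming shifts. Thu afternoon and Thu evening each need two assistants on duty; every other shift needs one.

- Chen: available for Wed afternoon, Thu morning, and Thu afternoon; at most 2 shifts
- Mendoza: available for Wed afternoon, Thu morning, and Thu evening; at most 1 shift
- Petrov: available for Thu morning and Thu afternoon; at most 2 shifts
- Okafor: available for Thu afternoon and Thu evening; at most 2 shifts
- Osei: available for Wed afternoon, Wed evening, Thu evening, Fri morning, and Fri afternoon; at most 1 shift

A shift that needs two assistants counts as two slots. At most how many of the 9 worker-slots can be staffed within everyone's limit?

Total capacity across all assistants is 2+1+2+2+1 = 8, and 9 slots are needed, so at most 8 can be filled.
Shifts {Wed evening, Fri morning} need 2 slots but only Osei are available for them, supplying at most 1 — so at least 1 slot must go unfilled.
An assignment achieving 7: Wed afternoon→Chen, Wed evening→Osei, Thu morning→Chen, Thu afternoon→Petrov+Okafor, Thu evening→Mendoza+Okafor.
Loads: Chen 2/2, Mendoza 1/1, Petrov 1/2, Okafor 2/2, Osei 1/1.

7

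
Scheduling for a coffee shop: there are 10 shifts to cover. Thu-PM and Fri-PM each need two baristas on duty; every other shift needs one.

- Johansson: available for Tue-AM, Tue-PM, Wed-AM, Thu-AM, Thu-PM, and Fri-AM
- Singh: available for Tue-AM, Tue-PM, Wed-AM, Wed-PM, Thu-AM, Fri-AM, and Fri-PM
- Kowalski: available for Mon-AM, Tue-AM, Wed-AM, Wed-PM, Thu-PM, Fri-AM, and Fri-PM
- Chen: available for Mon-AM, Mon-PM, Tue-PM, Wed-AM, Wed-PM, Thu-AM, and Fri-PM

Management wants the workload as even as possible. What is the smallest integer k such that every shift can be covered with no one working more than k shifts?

With 4 baristas and 12 worker-slots to fill, someone must work at least ⌈12/4⌉ = 3 shifts, so k ≥ 3.
k = 3 works: Mon-AM→Kowalski, Mon-PM→Chen, Tue-AM→Johansson, Tue-PM→Johansson, Wed-AM→Chen, Wed-PM→Singh, Thu-AM→Singh, Thu-PM→Johansson+Kowalski, Fri-AM→Singh, Fri-PM→Kowalski+Chen.
Loads: Johansson 3, Singh 3, Kowalski 3, Chen 3 — all ≤ 3.

3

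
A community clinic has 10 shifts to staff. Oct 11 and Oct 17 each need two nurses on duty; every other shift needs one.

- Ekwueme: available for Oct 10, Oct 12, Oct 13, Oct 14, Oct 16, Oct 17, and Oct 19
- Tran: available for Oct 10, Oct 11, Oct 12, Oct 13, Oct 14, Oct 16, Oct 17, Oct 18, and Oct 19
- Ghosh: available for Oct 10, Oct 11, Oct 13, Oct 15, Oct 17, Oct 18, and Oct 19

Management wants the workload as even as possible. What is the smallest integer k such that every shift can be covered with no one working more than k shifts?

With 3 nurses and 12 worker-slots to fill, someone must work at least ⌈12/3⌉ = 4 shifts, so k ≥ 4.
k = 4 works: Oct 10→Ekwueme, Oct 11→Tran+Ghosh, Oct 12→Ekwueme, Oct 13→Tran, Oct 14→Ekwueme, Oct 15→Ghosh, Oct 16→Ekwueme, Oct 17→Tran+Ghosh, Oct 18→Tran, Oct 19→Ghosh.
Loads: Ekwueme 4, Tran 4, Ghosh 4 — all ≤ 4.

4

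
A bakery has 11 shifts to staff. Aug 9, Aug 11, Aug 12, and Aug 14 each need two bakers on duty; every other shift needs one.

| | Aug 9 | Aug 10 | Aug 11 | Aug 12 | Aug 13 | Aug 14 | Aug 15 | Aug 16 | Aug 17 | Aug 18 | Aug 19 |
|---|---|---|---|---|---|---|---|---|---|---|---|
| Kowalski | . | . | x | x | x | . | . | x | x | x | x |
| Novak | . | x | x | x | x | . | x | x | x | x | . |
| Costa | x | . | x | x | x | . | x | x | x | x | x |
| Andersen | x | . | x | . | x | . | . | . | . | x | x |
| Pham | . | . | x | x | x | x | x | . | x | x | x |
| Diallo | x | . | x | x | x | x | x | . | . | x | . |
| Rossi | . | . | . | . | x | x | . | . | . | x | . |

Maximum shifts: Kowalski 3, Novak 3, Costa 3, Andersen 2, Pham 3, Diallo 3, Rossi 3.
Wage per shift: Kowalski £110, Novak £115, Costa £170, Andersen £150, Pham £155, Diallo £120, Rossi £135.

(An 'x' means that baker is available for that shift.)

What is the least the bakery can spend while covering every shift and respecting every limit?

£1895

Aug 10 can only be covered by Novak, so that assignment is forced.
Picking the cheapest available baker for each shift independently would cost £1755, but that ignores the shift limits.
An optimal schedule: Aug 9→Diallo+Andersen, Aug 10→Novak, Aug 11→Andersen+Pham, Aug 12→Novak+Diallo, Aug 13→Rossi, Aug 14→Diallo+Rossi, Aug 15→Novak, Aug 16→Kowalski, Aug 17→Kowalski, Aug 18→Rossi, Aug 19→Kowalski.
Total: 120 + 150 + 115 + 150 + 155 + 115 + 120 + 135 + 120 + 135 + 115 + 110 + 110 + 135 + 110 = £1895.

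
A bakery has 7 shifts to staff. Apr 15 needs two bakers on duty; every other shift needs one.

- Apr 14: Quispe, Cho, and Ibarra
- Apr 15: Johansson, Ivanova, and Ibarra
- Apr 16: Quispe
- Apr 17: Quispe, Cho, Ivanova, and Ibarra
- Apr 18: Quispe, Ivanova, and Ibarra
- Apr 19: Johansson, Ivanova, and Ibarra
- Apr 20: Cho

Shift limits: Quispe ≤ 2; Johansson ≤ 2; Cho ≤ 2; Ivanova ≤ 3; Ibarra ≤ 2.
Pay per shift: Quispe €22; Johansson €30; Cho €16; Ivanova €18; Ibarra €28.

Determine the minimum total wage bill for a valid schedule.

Apr 16 can only be covered by Quispe, so that assignment is forced.
Apr 20 can only be covered by Cho, so that assignment is forced.
Picking the cheapest available baker for each shift independently would cost €152, but that ignores the shift limits.
An optimal schedule: Apr 14→Cho, Apr 15→Ivanova+Ibarra, Apr 16→Quispe, Apr 17→Quispe, Apr 18→Ivanova, Apr 19→Ivanova, Apr 20→Cho.
Total: 16 + 18 + 28 + 22 + 22 + 18 + 18 + 16 = €158.

€158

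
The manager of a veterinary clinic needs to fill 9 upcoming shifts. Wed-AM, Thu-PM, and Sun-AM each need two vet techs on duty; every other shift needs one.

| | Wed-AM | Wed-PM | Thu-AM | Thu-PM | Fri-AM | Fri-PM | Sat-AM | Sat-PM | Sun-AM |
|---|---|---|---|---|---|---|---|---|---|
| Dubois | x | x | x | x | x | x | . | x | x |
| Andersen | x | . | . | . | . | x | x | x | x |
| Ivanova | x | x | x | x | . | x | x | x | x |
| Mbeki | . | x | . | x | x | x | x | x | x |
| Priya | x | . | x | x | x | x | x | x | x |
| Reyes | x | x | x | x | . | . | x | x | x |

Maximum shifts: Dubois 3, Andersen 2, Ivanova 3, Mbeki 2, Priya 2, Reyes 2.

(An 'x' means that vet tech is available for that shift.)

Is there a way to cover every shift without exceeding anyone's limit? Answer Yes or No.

One valid schedule: Wed-AM→Ivanova+Priya, Wed-PM→Dubois, Thu-AM→Dubois, Thu-PM→Ivanova+Mbeki, Fri-AM→Dubois, Fri-PM→Andersen, Sat-AM→Andersen, Sat-PM→Ivanova, Sun-AM→Mbeki+Priya.
Loads: Dubois 3/3, Andersen 2/2, Ivanova 3/3, Mbeki 2/2, Priya 2/2, Reyes 0/2 — all within limits.

Yes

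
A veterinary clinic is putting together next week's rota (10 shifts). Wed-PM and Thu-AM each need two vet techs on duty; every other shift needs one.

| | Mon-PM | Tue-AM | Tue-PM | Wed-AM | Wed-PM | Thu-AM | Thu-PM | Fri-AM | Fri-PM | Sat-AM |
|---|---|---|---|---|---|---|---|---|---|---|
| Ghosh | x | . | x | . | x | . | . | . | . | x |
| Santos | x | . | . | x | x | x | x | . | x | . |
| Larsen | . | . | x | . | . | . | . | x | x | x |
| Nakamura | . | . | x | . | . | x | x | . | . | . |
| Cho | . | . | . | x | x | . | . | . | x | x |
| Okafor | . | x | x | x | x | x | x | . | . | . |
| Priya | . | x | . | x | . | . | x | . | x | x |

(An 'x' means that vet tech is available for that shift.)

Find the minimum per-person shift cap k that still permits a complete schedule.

2

With 7 vet techs and 12 worker-slots to fill, someone must work at least ⌈12/7⌉ = 2 shifts, so k ≥ 2.
k = 2 works: Mon-PM→Ghosh, Tue-AM→Okafor, Tue-PM→Ghosh, Wed-AM→Santos, Wed-PM→Cho+Okafor, Thu-AM→Santos+Nakamura, Thu-PM→Nakamura, Fri-AM→Larsen, Fri-PM→Larsen, Sat-AM→Cho.
Loads: Ghosh 2, Santos 2, Larsen 2, Nakamura 2, Cho 2, Okafor 2, Priya 0 — all ≤ 2.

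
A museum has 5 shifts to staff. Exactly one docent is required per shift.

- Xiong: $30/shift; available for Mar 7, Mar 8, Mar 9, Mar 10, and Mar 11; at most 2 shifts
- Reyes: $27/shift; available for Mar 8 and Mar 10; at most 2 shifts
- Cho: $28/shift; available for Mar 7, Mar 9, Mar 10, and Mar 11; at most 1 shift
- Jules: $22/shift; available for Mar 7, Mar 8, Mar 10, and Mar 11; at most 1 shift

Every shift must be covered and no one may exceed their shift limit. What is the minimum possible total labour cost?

$134

Picking the cheapest available docent for each shift independently would cost $116, but that ignores the shift limits.
An optimal schedule: Mar 7→Jules, Mar 8→Reyes, Mar 9→Cho, Mar 10→Reyes, Mar 11→Xiong.
Total: 22 + 27 + 28 + 27 + 30 = $134.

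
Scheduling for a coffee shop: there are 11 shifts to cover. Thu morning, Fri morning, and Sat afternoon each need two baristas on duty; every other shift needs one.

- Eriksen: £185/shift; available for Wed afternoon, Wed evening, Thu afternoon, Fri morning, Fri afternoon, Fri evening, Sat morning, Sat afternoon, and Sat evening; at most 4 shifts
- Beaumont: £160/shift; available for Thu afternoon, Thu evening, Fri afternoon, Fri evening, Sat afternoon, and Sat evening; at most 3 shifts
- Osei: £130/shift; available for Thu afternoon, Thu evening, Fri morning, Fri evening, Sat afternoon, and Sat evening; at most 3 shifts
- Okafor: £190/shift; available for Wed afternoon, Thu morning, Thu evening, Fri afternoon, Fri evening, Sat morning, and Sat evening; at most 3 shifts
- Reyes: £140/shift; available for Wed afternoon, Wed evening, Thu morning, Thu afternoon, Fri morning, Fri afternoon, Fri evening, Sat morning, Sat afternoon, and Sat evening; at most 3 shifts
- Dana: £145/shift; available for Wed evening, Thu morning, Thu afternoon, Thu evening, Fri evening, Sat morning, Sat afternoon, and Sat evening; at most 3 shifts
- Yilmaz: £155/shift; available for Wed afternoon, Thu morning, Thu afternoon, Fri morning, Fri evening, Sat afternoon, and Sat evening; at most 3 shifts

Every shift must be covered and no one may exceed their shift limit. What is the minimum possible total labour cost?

Picking the cheapest available barista for each shift independently would cost £1905, but that ignores the shift limits.
An optimal schedule: Wed afternoon→Reyes, Wed evening→Reyes, Thu morning→Dana+Yilmaz, Thu afternoon→Osei, Thu evening→Osei, Fri morning→Osei+Yilmaz, Fri afternoon→Reyes, Fri evening→Dana, Sat morning→Dana, Sat afternoon→Yilmaz+Beaumont, Sat evening→Beaumont.
Total: 140 + 140 + 145 + 155 + 130 + 130 + 130 + 155 + 140 + 145 + 145 + 155 + 160 + 160 = £2030.

£2030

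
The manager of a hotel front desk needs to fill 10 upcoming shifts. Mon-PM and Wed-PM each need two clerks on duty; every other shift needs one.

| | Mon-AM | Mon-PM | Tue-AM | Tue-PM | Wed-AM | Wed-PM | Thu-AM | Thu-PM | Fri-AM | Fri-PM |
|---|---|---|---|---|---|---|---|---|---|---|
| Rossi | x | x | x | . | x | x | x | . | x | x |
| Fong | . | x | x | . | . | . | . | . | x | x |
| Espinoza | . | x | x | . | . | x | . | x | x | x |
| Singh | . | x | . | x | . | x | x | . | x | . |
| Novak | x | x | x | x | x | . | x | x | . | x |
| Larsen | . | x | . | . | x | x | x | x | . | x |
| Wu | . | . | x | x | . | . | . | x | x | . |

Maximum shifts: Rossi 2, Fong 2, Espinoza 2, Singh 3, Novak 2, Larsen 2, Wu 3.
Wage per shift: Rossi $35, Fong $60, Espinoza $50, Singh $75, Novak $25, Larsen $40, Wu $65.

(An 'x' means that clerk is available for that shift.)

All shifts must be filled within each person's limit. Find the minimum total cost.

$550

Picking the cheapest available clerk for each shift independently would cost $345, but that ignores the shift limits.
An optimal schedule: Mon-AM→Novak, Mon-PM→Espinoza+Fong, Tue-AM→Wu, Tue-PM→Novak, Wed-AM→Rossi, Wed-PM→Larsen+Espinoza, Thu-AM→Rossi, Thu-PM→Larsen, Fri-AM→Wu, Fri-PM→Fong.
Total: 25 + 50 + 60 + 65 + 25 + 35 + 40 + 50 + 35 + 40 + 65 + 60 = $550.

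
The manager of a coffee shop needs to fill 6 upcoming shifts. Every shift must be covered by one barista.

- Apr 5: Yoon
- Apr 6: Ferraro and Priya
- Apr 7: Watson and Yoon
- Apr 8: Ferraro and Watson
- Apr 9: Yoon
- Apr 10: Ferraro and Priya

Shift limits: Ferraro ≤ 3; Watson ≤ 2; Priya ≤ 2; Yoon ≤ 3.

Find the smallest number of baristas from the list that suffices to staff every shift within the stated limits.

6 slots to fill and no one can take more than 3, so at least ⌈6/3⌉ = 2 baristas are needed.
Ferraro and Yoon alone can cover everything: Apr 5→Yoon, Apr 6→Ferraro, Apr 7→Yoon, Apr 8→Ferraro, Apr 9→Yoon, Apr 10→Ferraro.

2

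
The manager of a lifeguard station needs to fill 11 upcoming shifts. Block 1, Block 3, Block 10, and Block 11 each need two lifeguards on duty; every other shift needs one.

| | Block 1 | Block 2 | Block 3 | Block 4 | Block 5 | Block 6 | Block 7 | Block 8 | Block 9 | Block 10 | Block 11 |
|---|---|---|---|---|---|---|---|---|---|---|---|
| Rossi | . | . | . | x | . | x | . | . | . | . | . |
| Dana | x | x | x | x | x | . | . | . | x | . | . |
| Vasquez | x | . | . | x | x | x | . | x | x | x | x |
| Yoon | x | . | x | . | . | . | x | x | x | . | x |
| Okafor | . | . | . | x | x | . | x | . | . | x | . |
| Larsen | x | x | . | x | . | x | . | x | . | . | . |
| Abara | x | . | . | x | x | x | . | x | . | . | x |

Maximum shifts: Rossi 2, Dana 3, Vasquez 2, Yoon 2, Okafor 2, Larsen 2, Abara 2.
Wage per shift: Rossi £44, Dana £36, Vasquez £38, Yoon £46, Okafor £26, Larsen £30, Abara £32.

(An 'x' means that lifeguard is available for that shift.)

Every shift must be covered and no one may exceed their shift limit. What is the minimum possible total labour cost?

£540

Block 3 can only be covered by Dana and Yoon, so that assignment is forced.
Block 10 can only be covered by Vasquez and Okafor, so that assignment is forced.
Picking the cheapest available lifeguard for each shift independently would cost £482, but that ignores the shift limits.
An optimal schedule: Block 1→Larsen+Abara, Block 2→Dana, Block 3→Dana+Yoon, Block 4→Rossi, Block 5→Okafor, Block 6→Rossi, Block 7→Yoon, Block 8→Larsen, Block 9→Dana, Block 10→Vasquez+Okafor, Block 11→Vasquez+Abara.
Total: 30 + 32 + 36 + 36 + 46 + 44 + 26 + 44 + 46 + 30 + 36 + 38 + 26 + 38 + 32 = £540.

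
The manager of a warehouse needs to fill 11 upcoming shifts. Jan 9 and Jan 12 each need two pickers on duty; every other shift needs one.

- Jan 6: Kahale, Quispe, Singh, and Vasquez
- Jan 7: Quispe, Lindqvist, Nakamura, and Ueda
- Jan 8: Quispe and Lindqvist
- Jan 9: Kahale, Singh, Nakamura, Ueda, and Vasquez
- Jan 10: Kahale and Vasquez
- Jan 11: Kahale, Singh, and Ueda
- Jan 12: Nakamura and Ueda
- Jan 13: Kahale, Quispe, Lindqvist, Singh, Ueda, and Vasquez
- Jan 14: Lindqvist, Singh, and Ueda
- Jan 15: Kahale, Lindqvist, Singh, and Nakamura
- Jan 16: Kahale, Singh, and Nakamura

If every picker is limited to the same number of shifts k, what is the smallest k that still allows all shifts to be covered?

2

With 7 pickers and 13 worker-slots to fill, someone must work at least ⌈13/7⌉ = 2 shifts, so k ≥ 2.
k = 2 works: Jan 6→Quispe, Jan 7→Lindqvist, Jan 8→Quispe, Jan 9→Nakamura+Vasquez, Jan 10→Kahale, Jan 11→Kahale, Jan 12→Nakamura+Ueda, Jan 13→Ueda, Jan 14→Lindqvist, Jan 15→Singh, Jan 16→Singh.
Loads: Kahale 2, Quispe 2, Lindqvist 2, Singh 2, Nakamura 2, Ueda 2, Vasquez 1 — all ≤ 2.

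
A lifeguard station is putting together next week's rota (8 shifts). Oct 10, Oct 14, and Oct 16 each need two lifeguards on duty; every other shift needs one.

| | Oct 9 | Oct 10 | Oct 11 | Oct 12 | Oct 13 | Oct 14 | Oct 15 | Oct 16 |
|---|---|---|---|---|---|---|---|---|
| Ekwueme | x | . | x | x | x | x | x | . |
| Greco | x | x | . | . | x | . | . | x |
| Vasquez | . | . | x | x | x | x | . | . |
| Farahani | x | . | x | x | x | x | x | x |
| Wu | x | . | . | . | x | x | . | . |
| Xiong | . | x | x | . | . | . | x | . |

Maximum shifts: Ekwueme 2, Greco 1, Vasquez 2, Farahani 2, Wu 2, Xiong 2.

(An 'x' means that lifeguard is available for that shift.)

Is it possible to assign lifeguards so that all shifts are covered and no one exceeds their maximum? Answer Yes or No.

Total capacity is 11 and 11 slots are needed, so capacity alone doesn't rule it out.
Shifts {Oct 10, Oct 16} need 4 worker-slots in total, but the lifeguards available for any of those shifts (Greco, Farahani, and Xiong) can supply at most 3 among them. So no valid schedule exists.

No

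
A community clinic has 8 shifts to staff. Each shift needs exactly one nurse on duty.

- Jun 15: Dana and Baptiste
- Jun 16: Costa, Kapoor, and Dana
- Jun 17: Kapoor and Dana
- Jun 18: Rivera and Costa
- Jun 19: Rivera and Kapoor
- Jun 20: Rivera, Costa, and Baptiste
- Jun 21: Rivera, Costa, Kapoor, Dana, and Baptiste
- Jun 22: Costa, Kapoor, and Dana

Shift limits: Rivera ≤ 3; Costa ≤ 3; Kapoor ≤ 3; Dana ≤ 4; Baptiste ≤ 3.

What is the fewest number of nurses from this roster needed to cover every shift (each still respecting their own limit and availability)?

8 slots to fill and no one can take more than 4, so at least ⌈8/4⌉ = 2 nurses are needed.
Any 2 nurses together have capacity at most 4+3 = 7 < 8 slots, so 2 can never suffice.
Rivera, Costa, and Dana alone can cover everything: Jun 15→Dana, Jun 16→Costa, Jun 17→Dana, Jun 18→Rivera, Jun 19→Rivera, Jun 20→Rivera, Jun 21→Costa, Jun 22→Costa.

3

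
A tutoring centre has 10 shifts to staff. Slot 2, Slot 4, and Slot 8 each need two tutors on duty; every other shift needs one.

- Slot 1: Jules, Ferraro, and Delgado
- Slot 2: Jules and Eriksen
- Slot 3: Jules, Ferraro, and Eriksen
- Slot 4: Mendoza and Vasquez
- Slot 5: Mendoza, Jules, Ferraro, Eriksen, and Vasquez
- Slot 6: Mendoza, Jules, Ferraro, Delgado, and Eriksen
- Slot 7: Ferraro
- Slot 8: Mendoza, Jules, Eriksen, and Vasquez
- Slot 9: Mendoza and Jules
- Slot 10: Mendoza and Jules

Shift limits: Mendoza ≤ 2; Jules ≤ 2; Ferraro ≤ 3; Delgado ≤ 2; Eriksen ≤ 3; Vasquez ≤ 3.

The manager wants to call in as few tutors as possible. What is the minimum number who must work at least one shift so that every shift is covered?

13 slots to fill and no one can take more than 3, so at least ⌈13/3⌉ = 5 tutors are needed.
Mendoza, Jules, Ferraro, Eriksen, and Vasquez alone can cover everything: Slot 1→Ferraro, Slot 2→Jules+Eriksen, Slot 3→Ferraro, Slot 4→Mendoza+Vasquez, Slot 5→Vasquez, Slot 6→Eriksen, Slot 7→Ferraro, Slot 8→Eriksen+Vasquez, Slot 9→Mendoza, Slot 10→Jules.

5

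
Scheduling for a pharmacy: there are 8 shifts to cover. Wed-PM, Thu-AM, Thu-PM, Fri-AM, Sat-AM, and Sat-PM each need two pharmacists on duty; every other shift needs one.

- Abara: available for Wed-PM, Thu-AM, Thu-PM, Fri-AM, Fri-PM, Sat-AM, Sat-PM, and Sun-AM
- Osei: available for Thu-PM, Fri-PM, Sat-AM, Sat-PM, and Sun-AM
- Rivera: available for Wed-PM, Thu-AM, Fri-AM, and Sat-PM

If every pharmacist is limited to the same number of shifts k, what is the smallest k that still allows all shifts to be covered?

5

With 3 pharmacists and 14 worker-slots to fill, someone must work at least ⌈14/3⌉ = 5 shifts, so k ≥ 5.
k = 5 works: Wed-PM→Abara+Rivera, Thu-AM→Abara+Rivera, Thu-PM→Abara+Osei, Fri-AM→Abara+Rivera, Fri-PM→Osei, Sat-AM→Abara+Osei, Sat-PM→Osei+Rivera, Sun-AM→Osei.
Loads: Abara 5, Osei 5, Rivera 4 — all ≤ 5.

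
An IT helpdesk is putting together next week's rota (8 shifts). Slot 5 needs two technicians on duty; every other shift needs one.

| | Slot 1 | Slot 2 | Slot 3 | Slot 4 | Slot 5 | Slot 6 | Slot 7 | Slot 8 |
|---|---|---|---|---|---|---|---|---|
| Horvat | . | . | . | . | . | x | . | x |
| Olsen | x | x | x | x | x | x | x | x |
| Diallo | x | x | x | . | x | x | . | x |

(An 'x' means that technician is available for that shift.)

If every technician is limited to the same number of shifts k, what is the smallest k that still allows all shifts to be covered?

With 3 technicians and 9 worker-slots to fill, someone must work at least ⌈9/3⌉ = 3 shifts, so k ≥ 3.
k = 3 is infeasible (exhaustive check).
k = 4 works: Slot 1→Olsen, Slot 2→Diallo, Slot 3→Diallo, Slot 4→Olsen, Slot 5→Olsen+Diallo, Slot 6→Horvat, Slot 7→Olsen, Slot 8→Horvat.
Loads: Horvat 2, Olsen 4, Diallo 3 — all ≤ 4.

4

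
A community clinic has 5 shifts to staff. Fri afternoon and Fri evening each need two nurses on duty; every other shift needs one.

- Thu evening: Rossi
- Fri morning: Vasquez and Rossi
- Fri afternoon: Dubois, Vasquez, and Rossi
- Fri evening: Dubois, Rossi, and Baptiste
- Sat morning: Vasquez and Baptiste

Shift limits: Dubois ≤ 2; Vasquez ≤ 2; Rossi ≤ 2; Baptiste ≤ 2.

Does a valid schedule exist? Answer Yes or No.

Thu evening can only be covered by Rossi, so that assignment is forced.
One valid schedule: Thu evening→Rossi, Fri morning→Vasquez, Fri afternoon→Dubois+Rossi, Fri evening→Dubois+Baptiste, Sat morning→Vasquez.
Loads: Dubois 2/2, Vasquez 2/2, Rossi 2/2, Baptiste 1/2 — all within limits.

Yes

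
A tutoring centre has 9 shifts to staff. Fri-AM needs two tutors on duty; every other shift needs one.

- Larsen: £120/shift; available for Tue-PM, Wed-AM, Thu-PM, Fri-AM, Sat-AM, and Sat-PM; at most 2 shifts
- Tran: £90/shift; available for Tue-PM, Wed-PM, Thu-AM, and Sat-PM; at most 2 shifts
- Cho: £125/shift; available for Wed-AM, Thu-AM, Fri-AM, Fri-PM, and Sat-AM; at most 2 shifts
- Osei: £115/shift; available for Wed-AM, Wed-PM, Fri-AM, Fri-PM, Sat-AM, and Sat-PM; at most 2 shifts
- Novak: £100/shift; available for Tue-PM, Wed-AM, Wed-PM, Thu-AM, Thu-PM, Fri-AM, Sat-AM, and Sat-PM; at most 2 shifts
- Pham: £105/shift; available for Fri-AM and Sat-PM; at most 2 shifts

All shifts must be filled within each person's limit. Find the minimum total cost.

Picking the cheapest available tutor for each shift independently would cost £980, but that ignores the shift limits.
An optimal schedule: Tue-PM→Tran, Wed-AM→Osei, Wed-PM→Tran, Thu-AM→Novak, Thu-PM→Novak, Fri-AM→Pham+Larsen, Fri-PM→Osei, Sat-AM→Larsen, Sat-PM→Pham.
Total: 90 + 115 + 90 + 100 + 100 + 105 + 120 + 115 + 120 + 105 = £1060.

£1060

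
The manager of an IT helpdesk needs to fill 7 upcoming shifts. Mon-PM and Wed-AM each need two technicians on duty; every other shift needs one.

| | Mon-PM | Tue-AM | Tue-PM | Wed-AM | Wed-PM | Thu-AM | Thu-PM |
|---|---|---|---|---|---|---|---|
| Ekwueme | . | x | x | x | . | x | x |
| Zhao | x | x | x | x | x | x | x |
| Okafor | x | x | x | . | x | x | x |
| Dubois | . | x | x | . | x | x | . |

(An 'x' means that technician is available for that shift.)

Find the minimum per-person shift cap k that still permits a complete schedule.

3

With 4 technicians and 9 worker-slots to fill, someone must work at least ⌈9/4⌉ = 3 shifts, so k ≥ 3.
k = 3 works: Mon-PM→Zhao+Okafor, Tue-AM→Ekwueme, Tue-PM→Okafor, Wed-AM→Ekwueme+Zhao, Wed-PM→Zhao, Thu-AM→Okafor, Thu-PM→Ekwueme.
Loads: Ekwueme 3, Zhao 3, Okafor 3, Dubois 0 — all ≤ 3.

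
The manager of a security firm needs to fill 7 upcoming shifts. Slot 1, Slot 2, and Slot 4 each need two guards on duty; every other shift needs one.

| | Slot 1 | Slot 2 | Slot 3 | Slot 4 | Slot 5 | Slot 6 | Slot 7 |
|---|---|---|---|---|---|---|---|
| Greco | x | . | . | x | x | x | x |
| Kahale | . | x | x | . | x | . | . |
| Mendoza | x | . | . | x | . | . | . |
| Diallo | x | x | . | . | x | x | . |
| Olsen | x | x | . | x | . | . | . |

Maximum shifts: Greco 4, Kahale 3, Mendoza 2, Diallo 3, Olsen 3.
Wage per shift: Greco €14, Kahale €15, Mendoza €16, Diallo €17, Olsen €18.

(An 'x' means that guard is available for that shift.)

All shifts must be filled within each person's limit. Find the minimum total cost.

€150

Slot 3 can only be covered by Kahale, so that assignment is forced.
Slot 7 can only be covered by Greco, so that assignment is forced.
Picking the cheapest available guard for each shift independently would cost €149, but that ignores the shift limits.
An optimal schedule: Slot 1→Greco+Mendoza, Slot 2→Kahale+Diallo, Slot 3→Kahale, Slot 4→Greco+Mendoza, Slot 5→Kahale, Slot 6→Greco, Slot 7→Greco.
Total: 14 + 16 + 15 + 17 + 15 + 14 + 16 + 15 + 14 + 14 = €150.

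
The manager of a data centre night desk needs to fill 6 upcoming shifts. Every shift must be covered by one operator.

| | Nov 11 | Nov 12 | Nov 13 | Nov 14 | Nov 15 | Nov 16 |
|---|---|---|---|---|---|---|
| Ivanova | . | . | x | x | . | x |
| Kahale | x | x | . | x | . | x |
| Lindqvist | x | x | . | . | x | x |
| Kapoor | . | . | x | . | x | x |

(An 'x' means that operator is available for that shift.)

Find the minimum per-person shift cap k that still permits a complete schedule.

With 4 operators and 6 worker-slots to fill, someone must work at least ⌈6/4⌉ = 2 shifts, so k ≥ 2.
k = 2 works: Nov 11→Kahale, Nov 12→Kahale, Nov 13→Ivanova, Nov 14→Ivanova, Nov 15→Lindqvist, Nov 16→Lindqvist.
Loads: Ivanova 2, Kahale 2, Lindqvist 2, Kapoor 0 — all ≤ 2.

2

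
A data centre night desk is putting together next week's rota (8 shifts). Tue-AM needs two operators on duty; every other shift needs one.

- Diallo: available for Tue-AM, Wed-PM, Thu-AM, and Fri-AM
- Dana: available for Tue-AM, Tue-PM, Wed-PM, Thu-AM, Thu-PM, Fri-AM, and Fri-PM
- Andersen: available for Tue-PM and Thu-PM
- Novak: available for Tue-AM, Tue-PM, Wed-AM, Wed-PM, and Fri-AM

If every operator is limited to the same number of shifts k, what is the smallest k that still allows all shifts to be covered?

3

With 4 operators and 9 worker-slots to fill, someone must work at least ⌈9/4⌉ = 3 shifts, so k ≥ 3.
k = 3 works: Tue-AM→Diallo+Dana, Tue-PM→Andersen, Wed-AM→Novak, Wed-PM→Diallo, Thu-AM→Diallo, Thu-PM→Dana, Fri-AM→Novak, Fri-PM→Dana.
Loads: Diallo 3, Dana 3, Andersen 1, Novak 2 — all ≤ 3.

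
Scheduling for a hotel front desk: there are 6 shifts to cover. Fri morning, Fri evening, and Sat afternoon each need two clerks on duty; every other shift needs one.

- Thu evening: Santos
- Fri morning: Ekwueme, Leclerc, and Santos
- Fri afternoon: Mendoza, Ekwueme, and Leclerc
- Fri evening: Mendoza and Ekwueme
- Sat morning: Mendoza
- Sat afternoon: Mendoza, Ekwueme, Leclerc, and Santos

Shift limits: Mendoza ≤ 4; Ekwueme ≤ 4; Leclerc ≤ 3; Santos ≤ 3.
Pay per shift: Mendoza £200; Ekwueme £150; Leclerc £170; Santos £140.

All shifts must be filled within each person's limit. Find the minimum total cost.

£1420

Thu evening can only be covered by Santos, so that assignment is forced.
Fri evening can only be covered by Mendoza and Ekwueme, so that assignment is forced.
Sat morning can only be covered by Mendoza, so that assignment is forced.
Picking the cheapest available clerk for each shift independently would cost £1420, and that bound is achievable.
An optimal schedule: Thu evening→Santos, Fri morning→Santos+Ekwueme, Fri afternoon→Ekwueme, Fri evening→Ekwueme+Mendoza, Sat morning→Mendoza, Sat afternoon→Santos+Ekwueme.
Total: 140 + 140 + 150 + 150 + 150 + 200 + 200 + 140 + 150 = £1420.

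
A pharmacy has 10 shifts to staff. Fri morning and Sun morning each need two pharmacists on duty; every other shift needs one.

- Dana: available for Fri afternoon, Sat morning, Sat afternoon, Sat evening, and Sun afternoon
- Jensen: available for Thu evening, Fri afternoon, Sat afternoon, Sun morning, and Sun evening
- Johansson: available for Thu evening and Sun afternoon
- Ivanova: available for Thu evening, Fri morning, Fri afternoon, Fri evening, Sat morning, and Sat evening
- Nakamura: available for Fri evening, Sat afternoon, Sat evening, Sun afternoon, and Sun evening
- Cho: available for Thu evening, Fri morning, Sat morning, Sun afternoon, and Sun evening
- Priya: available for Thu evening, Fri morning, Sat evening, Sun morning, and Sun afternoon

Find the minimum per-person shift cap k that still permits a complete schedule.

With 7 pharmacists and 12 worker-slots to fill, someone must work at least ⌈12/7⌉ = 2 shifts, so k ≥ 2.
k = 2 works: Thu evening→Johansson, Fri morning→Ivanova+Cho, Fri afternoon→Dana, Fri evening→Ivanova, Sat morning→Dana, Sat afternoon→Jensen, Sat evening→Nakamura, Sun morning→Jensen+Priya, Sun afternoon→Johansson, Sun evening→Nakamura.
Loads: Dana 2, Jensen 2, Johansson 2, Ivanova 2, Nakamura 2, Cho 1, Priya 1 — all ≤ 2.

2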